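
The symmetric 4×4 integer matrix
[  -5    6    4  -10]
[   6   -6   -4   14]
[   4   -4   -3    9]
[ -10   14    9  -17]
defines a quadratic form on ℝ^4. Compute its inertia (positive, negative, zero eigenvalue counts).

step 0: pivot -5 → sign −
step 1: pivot 6/5 → sign +
step 2: pivot -1/3 → sign −
step 3: row/col 3 already zero → sign 0
signature = (1, 2, 1)

Answer: (1, 2, 1)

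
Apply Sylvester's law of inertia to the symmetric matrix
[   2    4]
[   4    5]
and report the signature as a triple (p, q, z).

step 0: pivot 2 → sign +
step 1: pivot -3 → sign −
signature = (1, 1, 0)

Answer: (1, 1, 0)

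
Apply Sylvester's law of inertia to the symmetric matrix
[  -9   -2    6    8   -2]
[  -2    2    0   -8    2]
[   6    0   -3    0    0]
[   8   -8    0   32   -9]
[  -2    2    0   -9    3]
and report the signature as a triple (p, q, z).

step 0: pivot -9 → sign −
step 1: pivot 22/9 → sign +
step 2: pivot 3/11 → sign +
step 3: pivot 1 → sign +
step 4: pivot -1 → sign −
signature = (3, 2, 0)

Answer: (3, 2, 0)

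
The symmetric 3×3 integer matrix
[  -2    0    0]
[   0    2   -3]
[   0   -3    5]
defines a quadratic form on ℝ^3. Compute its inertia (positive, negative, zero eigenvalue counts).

step 0: pivot -2 → sign −
step 1: pivot 2 → sign +
step 2: pivot 1/2 → sign +
signature = (2, 1, 0)

Answer: (2, 1, 0)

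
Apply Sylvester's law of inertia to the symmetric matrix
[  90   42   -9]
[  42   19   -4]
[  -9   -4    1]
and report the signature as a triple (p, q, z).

Answer: (2, 1, 0)

Derivation:
step 0: pivot 90 → sign +
step 1: pivot -3/5 → sign −
step 2: pivot 1/6 → sign +
signature = (2, 1, 0)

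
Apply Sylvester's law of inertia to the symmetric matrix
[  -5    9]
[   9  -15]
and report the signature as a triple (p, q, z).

step 0: pivot -5 → sign −
step 1: pivot 6/5 → sign +
signature = (1, 1, 0)

Answer: (1, 1, 0)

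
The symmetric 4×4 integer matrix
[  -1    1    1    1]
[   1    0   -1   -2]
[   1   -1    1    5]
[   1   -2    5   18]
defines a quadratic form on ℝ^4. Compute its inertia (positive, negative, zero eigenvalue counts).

step 0: pivot -1 → sign −
step 1: pivot 1 → sign +
step 2: pivot 2 → sign +
step 3: row/col 3 already zero → sign 0
signature = (2, 1, 1)

Answer: (2, 1, 1)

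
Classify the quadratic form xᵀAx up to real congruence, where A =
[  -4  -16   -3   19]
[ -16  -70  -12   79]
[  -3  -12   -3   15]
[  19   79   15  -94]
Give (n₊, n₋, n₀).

step 0: pivot -4 → sign −
step 1: pivot -6 → sign −
step 2: pivot -3/4 → sign −
step 3: pivot -3/2 → sign −
signature = (0, 4, 0)

Answer: (0, 4, 0)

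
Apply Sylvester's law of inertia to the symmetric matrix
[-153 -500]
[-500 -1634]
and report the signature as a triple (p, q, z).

step 0: pivot -153 → sign −
step 1: pivot -2/153 → sign −
signature = (0, 2, 0)

Answer: (0, 2, 0)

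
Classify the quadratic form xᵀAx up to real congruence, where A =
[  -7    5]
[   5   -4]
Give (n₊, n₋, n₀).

Answer: (0, 2, 0)

Derivation:
step 0: pivot -7 → sign −
step 1: pivot -3/7 → sign −
signature = (0, 2, 0)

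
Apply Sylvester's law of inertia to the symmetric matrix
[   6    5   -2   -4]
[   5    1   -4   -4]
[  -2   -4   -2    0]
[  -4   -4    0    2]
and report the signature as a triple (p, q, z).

step 0: pivot 6 → sign +
step 1: pivot -19/6 → sign −
step 2: pivot -18/19 → sign −
step 3: pivot 2/9 → sign +
signature = (2, 2, 0)

Answer: (2, 2, 0)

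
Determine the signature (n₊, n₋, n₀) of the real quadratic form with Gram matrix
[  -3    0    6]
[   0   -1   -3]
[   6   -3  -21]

Answer: (0, 2, 1)

Derivation:
step 0: pivot -3 → sign −
step 1: pivot -1 → sign −
step 2: row/col 2 already zero → sign 0
signature = (0, 2, 1)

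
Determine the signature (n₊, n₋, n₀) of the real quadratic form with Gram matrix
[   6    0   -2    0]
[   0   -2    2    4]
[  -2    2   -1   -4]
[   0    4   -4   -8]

step 0: pivot 6 → sign +
step 1: pivot -2 → sign −
step 2: pivot 1/3 → sign +
step 3: row/col 3 already zero → sign 0
signature = (2, 1, 1)

Answer: (2, 1, 1)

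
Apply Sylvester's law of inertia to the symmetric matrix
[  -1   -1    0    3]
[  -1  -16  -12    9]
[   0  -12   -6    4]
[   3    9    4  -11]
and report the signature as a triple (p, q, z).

Answer: (2, 2, 0)

Derivation:
step 0: pivot -1 → sign −
step 1: pivot -15 → sign −
step 2: pivot 18/5 → sign +
step 3: pivot 2/9 → sign +
signature = (2, 2, 0)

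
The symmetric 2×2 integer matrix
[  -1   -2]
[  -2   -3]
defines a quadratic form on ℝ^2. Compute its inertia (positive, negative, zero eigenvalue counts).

step 0: pivot -1 → sign −
step 1: pivot 1 → sign +
signature = (1, 1, 0)

Answer: (1, 1, 0)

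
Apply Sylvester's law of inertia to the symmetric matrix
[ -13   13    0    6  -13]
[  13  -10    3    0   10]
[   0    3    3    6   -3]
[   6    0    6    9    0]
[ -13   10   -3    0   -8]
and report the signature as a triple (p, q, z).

step 0: pivot -13 → sign −
step 1: pivot 3 → sign +
step 2: pivot -3/13 → sign −
step 3: pivot 2 → sign +
step 4: row/col 4 already zero → sign 0
signature = (2, 2, 1)

Answer: (2, 2, 1)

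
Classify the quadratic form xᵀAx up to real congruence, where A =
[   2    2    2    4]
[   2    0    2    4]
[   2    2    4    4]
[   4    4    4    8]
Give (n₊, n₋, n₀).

Answer: (2, 1, 1)

Derivation:
step 0: pivot 2 → sign +
step 1: pivot -2 → sign −
step 2: pivot 2 → sign +
step 3: row/col 3 already zero → sign 0
signature = (2, 1, 1)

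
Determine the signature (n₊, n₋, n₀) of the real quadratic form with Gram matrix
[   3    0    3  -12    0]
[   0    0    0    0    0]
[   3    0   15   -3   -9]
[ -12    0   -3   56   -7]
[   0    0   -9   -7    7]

step 0: pivot 3 → sign +
step 1: pivot 12 → sign +
step 2: pivot 5/4 → sign +
step 3: pivot 1/5 → sign +
step 4: row/col 4 already zero → sign 0
signature = (4, 0, 1)

Answer: (4, 0, 1)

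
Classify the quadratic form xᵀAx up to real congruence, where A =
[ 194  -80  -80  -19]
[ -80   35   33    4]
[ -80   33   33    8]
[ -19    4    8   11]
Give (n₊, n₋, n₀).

Answer: (3, 1, 0)

Derivation:
step 0: pivot 194 → sign +
step 1: pivot 195/97 → sign +
step 2: pivot 2/195 → sign +
step 3: pivot -3/2 → sign −
signature = (3, 1, 0)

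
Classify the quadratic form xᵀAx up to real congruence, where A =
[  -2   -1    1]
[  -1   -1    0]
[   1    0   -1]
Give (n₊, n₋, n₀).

step 0: pivot -2 → sign −
step 1: pivot -1/2 → sign −
step 2: row/col 2 already zero → sign 0
signature = (0, 2, 1)

Answer: (0, 2, 1)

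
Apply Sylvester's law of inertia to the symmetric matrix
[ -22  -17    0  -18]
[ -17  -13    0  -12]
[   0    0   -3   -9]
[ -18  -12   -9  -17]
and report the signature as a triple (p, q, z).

Answer: (1, 3, 0)

Derivation:
step 0: pivot -22 → sign −
step 1: pivot 3/22 → sign +
step 2: pivot -3 → sign −
step 3: pivot -2 → sign −
signature = (1, 3, 0)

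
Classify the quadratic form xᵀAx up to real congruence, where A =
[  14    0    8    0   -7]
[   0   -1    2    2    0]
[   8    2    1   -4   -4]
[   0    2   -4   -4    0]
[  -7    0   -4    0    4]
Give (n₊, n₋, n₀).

Answer: (3, 1, 1)

Derivation:
step 0: pivot 14 → sign +
step 1: pivot -1 → sign −
step 2: pivot 3/7 → sign +
step 3: pivot 1/2 → sign +
step 4: row/col 4 already zero → sign 0
signature = (3, 1, 1)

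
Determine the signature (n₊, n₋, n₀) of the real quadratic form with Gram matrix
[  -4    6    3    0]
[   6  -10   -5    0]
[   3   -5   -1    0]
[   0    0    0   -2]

step 0: pivot -4 → sign −
step 1: pivot -1 → sign −
step 2: pivot 3/2 → sign +
step 3: pivot -2 → sign −
signature = (1, 3, 0)

Answer: (1, 3, 0)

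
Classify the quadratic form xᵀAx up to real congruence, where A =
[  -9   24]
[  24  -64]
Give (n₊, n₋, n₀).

step 0: pivot -9 → sign −
step 1: row/col 1 already zero → sign 0
signature = (0, 1, 1)

Answer: (0, 1, 1)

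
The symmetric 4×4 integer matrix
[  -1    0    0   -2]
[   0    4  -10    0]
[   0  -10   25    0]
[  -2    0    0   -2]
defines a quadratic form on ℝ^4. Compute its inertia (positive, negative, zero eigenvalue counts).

step 0: pivot -1 → sign −
step 1: pivot 4 → sign +
step 2: pivot 2 → sign +
step 3: row/col 3 already zero → sign 0
signature = (2, 1, 1)

Answer: (2, 1, 1)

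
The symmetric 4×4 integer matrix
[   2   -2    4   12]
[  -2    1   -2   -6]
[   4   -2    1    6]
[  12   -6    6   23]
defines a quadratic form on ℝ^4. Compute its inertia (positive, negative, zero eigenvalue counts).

Answer: (1, 3, 0)

Derivation:
step 0: pivot 2 → sign +
step 1: pivot -1 → sign −
step 2: pivot -3 → sign −
step 3: pivot -1 → sign −
signature = (1, 3, 0)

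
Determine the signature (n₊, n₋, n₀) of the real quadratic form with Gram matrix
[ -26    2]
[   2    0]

step 0: pivot -26 → sign −
step 1: pivot 2/13 → sign +
signature = (1, 1, 0)

Answer: (1, 1, 0)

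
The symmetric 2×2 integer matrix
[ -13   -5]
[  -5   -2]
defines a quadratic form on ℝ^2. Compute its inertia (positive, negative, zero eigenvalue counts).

Answer: (0, 2, 0)

Derivation:
step 0: pivot -13 → sign −
step 1: pivot -1/13 → sign −
signature = (0, 2, 0)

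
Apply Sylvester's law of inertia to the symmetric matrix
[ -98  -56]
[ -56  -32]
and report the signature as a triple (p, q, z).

step 0: pivot -98 → sign −
step 1: row/col 1 already zero → sign 0
signature = (0, 1, 1)

Answer: (0, 1, 1)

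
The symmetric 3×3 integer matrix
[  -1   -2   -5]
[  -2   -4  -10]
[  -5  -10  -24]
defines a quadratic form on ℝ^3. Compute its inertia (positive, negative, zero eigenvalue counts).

step 0: pivot -1 → sign −
step 1: pivot 1 → sign +
step 2: row/col 2 already zero → sign 0
signature = (1, 1, 1)

Answer: (1, 1, 1)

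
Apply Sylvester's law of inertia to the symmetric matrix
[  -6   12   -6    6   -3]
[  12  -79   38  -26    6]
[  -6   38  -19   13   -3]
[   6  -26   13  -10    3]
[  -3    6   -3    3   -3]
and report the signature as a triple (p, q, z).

Answer: (0, 5, 0)

Derivation:
step 0: pivot -6 → sign −
step 1: pivot -55 → sign −
step 2: pivot -39/55 → sign −
step 3: pivot -3/13 → sign −
step 4: pivot -3/2 → sign −
signature = (0, 5, 0)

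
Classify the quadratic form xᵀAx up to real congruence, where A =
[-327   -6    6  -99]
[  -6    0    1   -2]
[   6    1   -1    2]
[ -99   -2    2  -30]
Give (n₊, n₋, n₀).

Answer: (2, 2, 0)

Derivation:
step 0: pivot -327 → sign −
step 1: pivot 12/109 → sign +
step 2: pivot -97/12 → sign −
step 3: pivot 1/97 → sign +
signature = (2, 2, 0)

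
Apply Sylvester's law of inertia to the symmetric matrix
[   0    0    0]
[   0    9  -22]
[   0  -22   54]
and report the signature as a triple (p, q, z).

step 0: pivot 9 → sign +
step 1: pivot 2/9 → sign +
step 2: row/col 2 already zero → sign 0
signature = (2, 0, 1)

Answer: (2, 0, 1)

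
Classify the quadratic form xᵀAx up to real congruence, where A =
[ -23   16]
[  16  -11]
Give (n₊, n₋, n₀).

Answer: (1, 1, 0)

Derivation:
step 0: pivot -23 → sign −
step 1: pivot 3/23 → sign +
signature = (1, 1, 0)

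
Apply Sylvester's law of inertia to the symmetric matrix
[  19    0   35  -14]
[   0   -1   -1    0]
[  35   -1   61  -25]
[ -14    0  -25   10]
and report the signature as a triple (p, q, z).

step 0: pivot 19 → sign +
step 1: pivot -1 → sign −
step 2: pivot -47/19 → sign −
step 3: pivot -3/47 → sign −
signature = (1, 3, 0)

Answer: (1, 3, 0)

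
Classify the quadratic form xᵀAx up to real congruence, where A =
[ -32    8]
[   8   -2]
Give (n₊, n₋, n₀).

step 0: pivot -32 → sign −
step 1: row/col 1 already zero → sign 0
signature = (0, 1, 1)

Answer: (0, 1, 1)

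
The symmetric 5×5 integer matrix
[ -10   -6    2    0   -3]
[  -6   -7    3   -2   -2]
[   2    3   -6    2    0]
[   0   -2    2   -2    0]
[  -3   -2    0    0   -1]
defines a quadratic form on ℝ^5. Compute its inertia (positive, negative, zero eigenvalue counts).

Answer: (1, 4, 0)

Derivation:
step 0: pivot -10 → sign −
step 1: pivot -17/5 → sign −
step 2: pivot -79/17 → sign −
step 3: pivot -50/79 → sign −
step 4: pivot 1/50 → sign +
signature = (1, 4, 0)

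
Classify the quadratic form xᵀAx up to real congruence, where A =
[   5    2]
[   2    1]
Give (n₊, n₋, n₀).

step 0: pivot 5 → sign +
step 1: pivot 1/5 → sign +
signature = (2, 0, 0)

Answer: (2, 0, 0)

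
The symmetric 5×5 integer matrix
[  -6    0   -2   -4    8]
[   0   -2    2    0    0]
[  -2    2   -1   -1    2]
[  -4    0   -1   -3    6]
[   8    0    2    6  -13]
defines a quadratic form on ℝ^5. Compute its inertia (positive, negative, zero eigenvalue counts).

Answer: (1, 4, 0)

Derivation:
step 0: pivot -6 → sign −
step 1: pivot -2 → sign −
step 2: pivot 5/3 → sign +
step 3: pivot -2/5 → sign −
step 4: pivot -1 → sign −
signature = (1, 4, 0)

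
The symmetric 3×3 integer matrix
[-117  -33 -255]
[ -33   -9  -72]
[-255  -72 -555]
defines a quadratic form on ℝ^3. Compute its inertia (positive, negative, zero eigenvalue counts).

Answer: (2, 1, 0)

Derivation:
step 0: pivot -117 → sign −
step 1: pivot 4/13 → sign +
step 2: pivot 3/4 → sign +
signature = (2, 1, 0)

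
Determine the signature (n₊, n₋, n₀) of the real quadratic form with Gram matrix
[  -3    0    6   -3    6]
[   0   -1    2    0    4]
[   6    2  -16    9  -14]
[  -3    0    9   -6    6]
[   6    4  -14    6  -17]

Answer: (1, 4, 0)

Derivation:
step 0: pivot -3 → sign −
step 1: pivot -1 → sign −
step 2: pivot -3 → sign −
step 3: pivot 3 → sign +
step 4: pivot -1 → sign −
signature = (1, 4, 0)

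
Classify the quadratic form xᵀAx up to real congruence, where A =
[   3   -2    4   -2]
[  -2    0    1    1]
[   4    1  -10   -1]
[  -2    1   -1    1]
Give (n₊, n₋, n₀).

step 0: pivot 3 → sign +
step 1: pivot -4/3 → sign −
step 2: pivot -21/4 → sign −
step 3: pivot -1/7 → sign −
signature = (1, 3, 0)

Answer: (1, 3, 0)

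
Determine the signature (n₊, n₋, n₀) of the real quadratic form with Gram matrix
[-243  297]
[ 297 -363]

step 0: pivot -243 → sign −
step 1: row/col 1 already zero → sign 0
signature = (0, 1, 1)

Answer: (0, 1, 1)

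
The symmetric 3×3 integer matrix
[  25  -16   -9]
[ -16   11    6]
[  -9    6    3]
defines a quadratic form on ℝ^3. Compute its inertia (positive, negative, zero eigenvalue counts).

Answer: (2, 1, 0)

Derivation:
step 0: pivot 25 → sign +
step 1: pivot 19/25 → sign +
step 2: pivot -6/19 → sign −
signature = (2, 1, 0)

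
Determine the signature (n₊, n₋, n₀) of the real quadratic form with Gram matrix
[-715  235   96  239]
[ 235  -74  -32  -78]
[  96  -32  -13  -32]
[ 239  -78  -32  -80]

Answer: (1, 3, 0)

Derivation:
step 0: pivot -715 → sign −
step 1: pivot 463/143 → sign +
step 2: pivot -399/2315 → sign −
step 3: pivot -6/133 → sign −
signature = (1, 3, 0)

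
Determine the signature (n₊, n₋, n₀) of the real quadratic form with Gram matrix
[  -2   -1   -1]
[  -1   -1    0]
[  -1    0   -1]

Answer: (0, 2, 1)

Derivation:
step 0: pivot -2 → sign −
step 1: pivot -1/2 → sign −
step 2: row/col 2 already zero → sign 0
signature = (0, 2, 1)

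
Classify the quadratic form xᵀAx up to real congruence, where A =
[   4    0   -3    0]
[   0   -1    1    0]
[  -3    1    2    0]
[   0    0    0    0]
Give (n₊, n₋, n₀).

step 0: pivot 4 → sign +
step 1: pivot -1 → sign −
step 2: pivot 3/4 → sign +
step 3: row/col 3 already zero → sign 0
signature = (2, 1, 1)

Answer: (2, 1, 1)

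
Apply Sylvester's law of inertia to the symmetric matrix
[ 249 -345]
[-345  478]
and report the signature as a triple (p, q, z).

Answer: (1, 1, 0)

Derivation:
step 0: pivot 249 → sign +
step 1: pivot -1/83 → sign −
signature = (1, 1, 0)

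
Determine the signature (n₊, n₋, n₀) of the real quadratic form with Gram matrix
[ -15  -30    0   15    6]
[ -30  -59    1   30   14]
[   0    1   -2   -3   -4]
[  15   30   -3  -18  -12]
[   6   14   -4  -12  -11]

step 0: pivot -15 → sign −
step 1: pivot 1 → sign +
step 2: pivot -3 → sign −
step 3: pivot -3/5 → sign −
step 4: row/col 4 already zero → sign 0
signature = (1, 3, 1)

Answer: (1, 3, 1)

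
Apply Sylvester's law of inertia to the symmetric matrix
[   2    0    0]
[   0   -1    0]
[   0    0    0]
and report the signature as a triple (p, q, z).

Answer: (1, 1, 1)

Derivation:
step 0: pivot 2 → sign +
step 1: pivot -1 → sign −
step 2: row/col 2 already zero → sign 0
signature = (1, 1, 1)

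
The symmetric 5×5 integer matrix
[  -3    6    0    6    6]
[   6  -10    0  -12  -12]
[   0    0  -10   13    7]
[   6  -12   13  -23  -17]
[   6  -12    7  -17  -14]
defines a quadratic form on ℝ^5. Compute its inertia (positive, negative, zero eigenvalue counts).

step 0: pivot -3 → sign −
step 1: pivot 2 → sign +
step 2: pivot -10 → sign −
step 3: pivot 59/10 → sign +
step 4: pivot 3/59 → sign +
signature = (3, 2, 0)

Answer: (3, 2, 0)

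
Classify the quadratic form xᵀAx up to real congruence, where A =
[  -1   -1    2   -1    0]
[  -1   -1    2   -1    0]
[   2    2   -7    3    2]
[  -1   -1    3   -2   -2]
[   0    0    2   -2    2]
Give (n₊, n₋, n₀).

Answer: (1, 3, 1)

Derivation:
step 0: pivot -1 → sign −
step 1: pivot -3 → sign −
step 2: pivot -2/3 → sign −
step 3: pivot 6 → sign +
step 4: row/col 4 already zero → sign 0
signature = (1, 3, 1)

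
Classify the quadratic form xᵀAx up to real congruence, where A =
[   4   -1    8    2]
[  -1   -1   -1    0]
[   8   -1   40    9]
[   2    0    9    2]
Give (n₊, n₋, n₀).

Answer: (3, 1, 0)

Derivation:
step 0: pivot 4 → sign +
step 1: pivot -5/4 → sign −
step 2: pivot 124/5 → sign +
step 3: pivot 3/124 → sign +
signature = (3, 1, 0)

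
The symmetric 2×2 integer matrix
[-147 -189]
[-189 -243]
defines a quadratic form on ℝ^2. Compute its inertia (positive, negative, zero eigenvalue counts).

step 0: pivot -147 → sign −
step 1: row/col 1 already zero → sign 0
signature = (0, 1, 1)

Answer: (0, 1, 1)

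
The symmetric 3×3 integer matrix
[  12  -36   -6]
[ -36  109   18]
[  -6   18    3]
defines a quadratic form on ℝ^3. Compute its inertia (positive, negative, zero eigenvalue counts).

step 0: pivot 12 → sign +
step 1: pivot 1 → sign +
step 2: row/col 2 already zero → sign 0
signature = (2, 0, 1)

Answer: (2, 0, 1)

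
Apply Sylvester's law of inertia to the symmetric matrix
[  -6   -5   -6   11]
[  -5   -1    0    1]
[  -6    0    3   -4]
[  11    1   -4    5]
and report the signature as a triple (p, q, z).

step 0: pivot -6 → sign −
step 1: pivot 19/6 → sign +
step 2: pivot 21/19 → sign +
step 3: pivot 2/21 → sign +
signature = (3, 1, 0)

Answer: (3, 1, 0)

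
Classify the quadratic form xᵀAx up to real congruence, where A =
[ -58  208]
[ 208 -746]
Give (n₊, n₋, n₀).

step 0: pivot -58 → sign −
step 1: pivot -2/29 → sign −
signature = (0, 2, 0)

Answer: (0, 2, 0)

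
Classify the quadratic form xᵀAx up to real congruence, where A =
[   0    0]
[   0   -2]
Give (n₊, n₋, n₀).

step 0: pivot -2 → sign −
step 1: row/col 1 already zero → sign 0
signature = (0, 1, 1)

Answer: (0, 1, 1)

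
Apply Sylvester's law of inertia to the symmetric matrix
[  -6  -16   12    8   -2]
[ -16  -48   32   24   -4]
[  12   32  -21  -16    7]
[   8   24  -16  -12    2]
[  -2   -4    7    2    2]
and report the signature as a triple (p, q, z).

step 0: pivot -6 → sign −
step 1: pivot -16/3 → sign −
step 2: pivot 3 → sign +
step 3: row/col 3 already zero → sign 0
step 4: row/col 4 already zero → sign 0
signature = (1, 2, 2)

Answer: (1, 2, 2)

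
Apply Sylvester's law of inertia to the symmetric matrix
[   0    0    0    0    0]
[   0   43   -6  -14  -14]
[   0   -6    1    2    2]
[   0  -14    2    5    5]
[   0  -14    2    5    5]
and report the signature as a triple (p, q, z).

Answer: (3, 0, 2)

Derivation:
step 0: pivot 43 → sign +
step 1: pivot 7/43 → sign +
step 2: pivot 3/7 → sign +
step 3: row/col 3 already zero → sign 0
step 4: row/col 4 already zero → sign 0
signature = (3, 0, 2)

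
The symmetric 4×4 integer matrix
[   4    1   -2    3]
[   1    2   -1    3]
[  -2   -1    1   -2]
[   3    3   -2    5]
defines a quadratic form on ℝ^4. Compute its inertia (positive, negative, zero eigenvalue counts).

step 0: pivot 4 → sign +
step 1: pivot 7/4 → sign +
step 2: pivot -1/7 → sign −
step 3: row/col 3 already zero → sign 0
signature = (2, 1, 1)

Answer: (2, 1, 1)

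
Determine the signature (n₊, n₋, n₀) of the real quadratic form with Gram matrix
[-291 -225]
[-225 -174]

Answer: (0, 2, 0)

Derivation:
step 0: pivot -291 → sign −
step 1: pivot -3/97 → sign −
signature = (0, 2, 0)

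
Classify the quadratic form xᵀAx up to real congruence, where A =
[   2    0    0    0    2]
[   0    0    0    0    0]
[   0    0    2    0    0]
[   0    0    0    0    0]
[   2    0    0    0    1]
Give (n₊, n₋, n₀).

step 0: pivot 2 → sign +
step 1: pivot 2 → sign +
step 2: pivot -1 → sign −
step 3: row/col 3 already zero → sign 0
step 4: row/col 4 already zero → sign 0
signature = (2, 1, 2)

Answer: (2, 1, 2)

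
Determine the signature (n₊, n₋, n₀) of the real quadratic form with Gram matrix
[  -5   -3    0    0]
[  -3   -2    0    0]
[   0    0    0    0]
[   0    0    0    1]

step 0: pivot -5 → sign −
step 1: pivot -1/5 → sign −
step 2: pivot 1 → sign +
step 3: row/col 3 already zero → sign 0
signature = (1, 2, 1)

Answer: (1, 2, 1)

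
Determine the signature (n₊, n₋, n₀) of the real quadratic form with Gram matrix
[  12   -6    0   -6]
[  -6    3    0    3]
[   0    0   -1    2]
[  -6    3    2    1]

Answer: (2, 1, 1)

Derivation:
step 0: pivot 12 → sign +
step 1: pivot -1 → sign −
step 2: pivot 2 → sign +
step 3: row/col 3 already zero → sign 0
signature = (2, 1, 1)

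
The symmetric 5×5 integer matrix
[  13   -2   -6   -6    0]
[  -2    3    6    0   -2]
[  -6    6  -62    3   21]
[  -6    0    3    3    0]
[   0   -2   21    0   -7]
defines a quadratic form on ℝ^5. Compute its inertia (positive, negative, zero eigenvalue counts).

Answer: (2, 3, 0)

Derivation:
step 0: pivot 13 → sign +
step 1: pivot 35/13 → sign +
step 2: pivot -2602/35 → sign −
step 3: pivot -87/2602 → sign −
step 4: pivot -6/29 → sign −
signature = (2, 3, 0)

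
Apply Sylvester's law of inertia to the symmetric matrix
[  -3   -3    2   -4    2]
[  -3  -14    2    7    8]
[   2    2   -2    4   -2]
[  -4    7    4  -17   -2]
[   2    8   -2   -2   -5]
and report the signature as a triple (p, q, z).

step 0: pivot -3 → sign −
step 1: pivot -11 → sign −
step 2: pivot -2/3 → sign −
step 3: pivot 2 → sign +
step 4: pivot 3/11 → sign +
signature = (2, 3, 0)

Answer: (2, 3, 0)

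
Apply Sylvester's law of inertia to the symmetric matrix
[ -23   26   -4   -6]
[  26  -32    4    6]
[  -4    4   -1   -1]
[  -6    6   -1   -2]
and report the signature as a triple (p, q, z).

Answer: (0, 3, 1)

Derivation:
step 0: pivot -23 → sign −
step 1: pivot -60/23 → sign −
step 2: pivot -1/5 → sign −
step 3: row/col 3 already zero → sign 0
signature = (0, 3, 1)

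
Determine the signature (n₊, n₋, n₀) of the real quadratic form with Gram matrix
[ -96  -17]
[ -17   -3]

Answer: (1, 1, 0)

Derivation:
step 0: pivot -96 → sign −
step 1: pivot 1/96 → sign +
signature = (1, 1, 0)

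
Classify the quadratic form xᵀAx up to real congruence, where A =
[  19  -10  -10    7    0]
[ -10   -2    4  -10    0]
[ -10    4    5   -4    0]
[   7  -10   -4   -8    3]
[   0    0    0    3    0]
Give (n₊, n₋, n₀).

step 0: pivot 19 → sign +
step 1: pivot -138/19 → sign −
step 2: pivot -1/23 → sign −
step 3: pivot 9 → sign +
step 4: pivot -1 → sign −
signature = (2, 3, 0)

Answer: (2, 3, 0)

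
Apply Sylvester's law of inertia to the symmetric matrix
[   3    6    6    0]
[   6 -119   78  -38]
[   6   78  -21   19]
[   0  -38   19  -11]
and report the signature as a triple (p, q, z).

step 0: pivot 3 → sign +
step 1: pivot -131 → sign −
step 2: pivot 33/131 → sign +
step 3: pivot -2/33 → sign −
signature = (2, 2, 0)

Answer: (2, 2, 0)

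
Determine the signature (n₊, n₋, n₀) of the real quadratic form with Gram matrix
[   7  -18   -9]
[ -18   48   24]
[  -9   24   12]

Answer: (2, 0, 1)

Derivation:
step 0: pivot 7 → sign +
step 1: pivot 12/7 → sign +
step 2: row/col 2 already zero → sign 0
signature = (2, 0, 1)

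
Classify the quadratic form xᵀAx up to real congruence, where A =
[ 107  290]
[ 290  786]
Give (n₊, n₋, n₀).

step 0: pivot 107 → sign +
step 1: pivot 2/107 → sign +
signature = (2, 0, 0)

Answer: (2, 0, 0)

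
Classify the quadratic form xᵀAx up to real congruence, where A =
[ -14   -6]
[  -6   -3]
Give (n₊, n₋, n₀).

Answer: (0, 2, 0)

Derivation:
step 0: pivot -14 → sign −
step 1: pivot -3/7 → sign −
signature = (0, 2, 0)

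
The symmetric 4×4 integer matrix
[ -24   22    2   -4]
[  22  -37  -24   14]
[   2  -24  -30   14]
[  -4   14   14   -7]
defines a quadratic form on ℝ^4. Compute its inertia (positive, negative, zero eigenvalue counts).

Answer: (1, 3, 0)

Derivation:
step 0: pivot -24 → sign −
step 1: pivot -101/6 → sign −
step 2: pivot -65/101 → sign −
step 3: pivot 1/65 → sign +
signature = (1, 3, 0)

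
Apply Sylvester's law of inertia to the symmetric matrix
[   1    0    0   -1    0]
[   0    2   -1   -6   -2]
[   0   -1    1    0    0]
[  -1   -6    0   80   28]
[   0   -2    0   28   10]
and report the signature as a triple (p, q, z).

Answer: (5, 0, 0)

Derivation:
step 0: pivot 1 → sign +
step 1: pivot 2 → sign +
step 2: pivot 1/2 → sign +
step 3: pivot 43 → sign +
step 4: pivot 2/43 → sign +
signature = (5, 0, 0)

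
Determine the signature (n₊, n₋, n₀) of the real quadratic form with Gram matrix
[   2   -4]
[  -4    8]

Answer: (1, 0, 1)

Derivation:
step 0: pivot 2 → sign +
step 1: row/col 1 already zero → sign 0
signature = (1, 0, 1)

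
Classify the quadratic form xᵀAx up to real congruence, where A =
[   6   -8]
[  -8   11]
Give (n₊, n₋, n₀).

step 0: pivot 6 → sign +
step 1: pivot 1/3 → sign +
signature = (2, 0, 0)

Answer: (2, 0, 0)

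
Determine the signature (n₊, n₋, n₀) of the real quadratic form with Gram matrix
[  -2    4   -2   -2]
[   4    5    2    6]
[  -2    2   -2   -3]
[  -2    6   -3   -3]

step 0: pivot -2 → sign −
step 1: pivot 13 → sign +
step 2: pivot -4/13 → sign −
step 3: pivot 1/4 → sign +
signature = (2, 2, 0)

Answer: (2, 2, 0)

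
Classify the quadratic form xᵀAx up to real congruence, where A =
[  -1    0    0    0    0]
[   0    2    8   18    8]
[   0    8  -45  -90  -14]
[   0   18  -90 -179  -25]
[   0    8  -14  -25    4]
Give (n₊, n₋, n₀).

step 0: pivot -1 → sign −
step 1: pivot 2 → sign +
step 2: pivot -77 → sign −
step 3: pivot -13/77 → sign −
step 4: pivot -3/13 → sign −
signature = (1, 4, 0)

Answer: (1, 4, 0)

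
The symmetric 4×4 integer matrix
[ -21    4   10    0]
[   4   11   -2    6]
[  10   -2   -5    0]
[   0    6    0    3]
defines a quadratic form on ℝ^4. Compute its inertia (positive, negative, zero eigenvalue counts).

step 0: pivot -21 → sign −
step 1: pivot 247/21 → sign +
step 2: pivot -59/247 → sign −
step 3: pivot -3/59 → sign −
signature = (1, 3, 0)

Answer: (1, 3, 0)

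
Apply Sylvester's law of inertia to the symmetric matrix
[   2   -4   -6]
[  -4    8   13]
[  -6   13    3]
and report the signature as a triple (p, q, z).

Answer: (2, 1, 0)

Derivation:
step 0: pivot 2 → sign +
step 1: pivot -15 → sign −
step 2: pivot 1/15 → sign +
signature = (2, 1, 0)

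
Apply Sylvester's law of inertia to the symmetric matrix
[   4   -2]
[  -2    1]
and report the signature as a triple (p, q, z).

Answer: (1, 0, 1)

Derivation:
step 0: pivot 4 → sign +
step 1: row/col 1 already zero → sign 0
signature = (1, 0, 1)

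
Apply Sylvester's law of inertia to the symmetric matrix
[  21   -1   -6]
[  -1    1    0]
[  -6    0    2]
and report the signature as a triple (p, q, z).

step 0: pivot 21 → sign +
step 1: pivot 20/21 → sign +
step 2: pivot 1/5 → sign +
signature = (3, 0, 0)

Answer: (3, 0, 0)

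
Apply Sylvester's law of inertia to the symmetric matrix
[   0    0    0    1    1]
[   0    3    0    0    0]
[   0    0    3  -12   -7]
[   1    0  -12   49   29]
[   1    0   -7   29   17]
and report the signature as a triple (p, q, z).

Answer: (3, 2, 0)

Derivation:
step 0: pivot 3 → sign +
step 1: pivot 3 → sign +
step 2: pivot 1 → sign +
step 3: pivot -1 → sign −
step 4: pivot -1/3 → sign −
signature = (3, 2, 0)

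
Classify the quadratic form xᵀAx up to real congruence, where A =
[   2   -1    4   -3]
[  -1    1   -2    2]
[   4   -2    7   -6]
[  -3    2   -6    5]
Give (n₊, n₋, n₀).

step 0: pivot 2 → sign +
step 1: pivot 1/2 → sign +
step 2: pivot -1 → sign −
step 3: row/col 3 already zero → sign 0
signature = (2, 1, 1)

Answer: (2, 1, 1)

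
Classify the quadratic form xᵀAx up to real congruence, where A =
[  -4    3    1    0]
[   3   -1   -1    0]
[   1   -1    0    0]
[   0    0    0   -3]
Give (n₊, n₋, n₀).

Answer: (2, 2, 0)

Derivation:
step 0: pivot -4 → sign −
step 1: pivot 5/4 → sign +
step 2: pivot 1/5 → sign +
step 3: pivot -3 → sign −
signature = (2, 2, 0)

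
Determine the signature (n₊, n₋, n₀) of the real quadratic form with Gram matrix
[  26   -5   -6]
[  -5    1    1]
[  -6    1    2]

step 0: pivot 26 → sign +
step 1: pivot 1/26 → sign +
step 2: row/col 2 already zero → sign 0
signature = (2, 0, 1)

Answer: (2, 0, 1)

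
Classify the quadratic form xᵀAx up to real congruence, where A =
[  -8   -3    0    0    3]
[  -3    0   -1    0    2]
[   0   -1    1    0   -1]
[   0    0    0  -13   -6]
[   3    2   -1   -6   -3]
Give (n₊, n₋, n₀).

Answer: (2, 3, 0)

Derivation:
step 0: pivot -8 → sign −
step 1: pivot 9/8 → sign +
step 2: pivot 1/9 → sign +
step 3: pivot -13 → sign −
step 4: pivot -3/13 → sign −
signature = (2, 3, 0)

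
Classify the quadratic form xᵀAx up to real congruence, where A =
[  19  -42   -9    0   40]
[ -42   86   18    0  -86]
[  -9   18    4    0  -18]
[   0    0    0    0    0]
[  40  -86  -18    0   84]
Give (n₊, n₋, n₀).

Answer: (3, 1, 1)

Derivation:
step 0: pivot 19 → sign +
step 1: pivot -130/19 → sign −
step 2: pivot 17/65 → sign +
step 3: pivot 6/17 → sign +
step 4: row/col 4 already zero → sign 0
signature = (3, 1, 1)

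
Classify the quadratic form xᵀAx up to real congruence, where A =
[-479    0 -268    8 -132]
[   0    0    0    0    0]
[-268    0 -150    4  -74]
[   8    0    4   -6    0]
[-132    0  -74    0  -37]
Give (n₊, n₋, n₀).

step 0: pivot -479 → sign −
step 1: pivot -26/479 → sign −
step 2: pivot -22/13 → sign −
step 3: pivot 3/11 → sign +
step 4: row/col 4 already zero → sign 0
signature = (1, 3, 1)

Answer: (1, 3, 1)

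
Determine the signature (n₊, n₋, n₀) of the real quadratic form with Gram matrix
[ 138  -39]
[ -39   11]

Answer: (1, 1, 0)

Derivation:
step 0: pivot 138 → sign +
step 1: pivot -1/46 → sign −
signature = (1, 1, 0)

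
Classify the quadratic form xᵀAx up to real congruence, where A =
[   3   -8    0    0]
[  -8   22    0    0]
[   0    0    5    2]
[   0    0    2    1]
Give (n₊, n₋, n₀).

step 0: pivot 3 → sign +
step 1: pivot 2/3 → sign +
step 2: pivot 5 → sign +
step 3: pivot 1/5 → sign +
signature = (4, 0, 0)

Answer: (4, 0, 0)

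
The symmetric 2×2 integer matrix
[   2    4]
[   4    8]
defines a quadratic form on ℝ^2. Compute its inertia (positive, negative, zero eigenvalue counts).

Answer: (1, 0, 1)

Derivation:
step 0: pivot 2 → sign +
step 1: row/col 1 already zero → sign 0
signature = (1, 0, 1)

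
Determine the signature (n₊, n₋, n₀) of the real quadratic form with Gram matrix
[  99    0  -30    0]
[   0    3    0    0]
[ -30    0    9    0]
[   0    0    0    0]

Answer: (2, 1, 1)

Derivation:
step 0: pivot 99 → sign +
step 1: pivot 3 → sign +
step 2: pivot -1/11 → sign −
step 3: row/col 3 already zero → sign 0
signature = (2, 1, 1)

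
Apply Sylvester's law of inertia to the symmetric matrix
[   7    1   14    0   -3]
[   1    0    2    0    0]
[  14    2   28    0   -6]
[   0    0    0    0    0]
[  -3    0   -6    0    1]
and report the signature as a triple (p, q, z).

Answer: (2, 1, 2)

Derivation:
step 0: pivot 7 → sign +
step 1: pivot -1/7 → sign −
step 2: pivot 1 → sign +
step 3: row/col 3 already zero → sign 0
step 4: row/col 4 already zero → sign 0
signature = (2, 1, 2)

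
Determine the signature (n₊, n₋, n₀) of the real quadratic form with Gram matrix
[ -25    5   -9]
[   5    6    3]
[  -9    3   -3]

Answer: (2, 1, 0)

Derivation:
step 0: pivot -25 → sign −
step 1: pivot 7 → sign +
step 2: pivot 6/175 → sign +
signature = (2, 1, 0)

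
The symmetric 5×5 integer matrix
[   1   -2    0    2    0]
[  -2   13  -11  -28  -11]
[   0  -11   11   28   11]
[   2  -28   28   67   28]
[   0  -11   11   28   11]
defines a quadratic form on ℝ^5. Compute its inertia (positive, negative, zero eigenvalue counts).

step 0: pivot 1 → sign +
step 1: pivot 9 → sign +
step 2: pivot -22/9 → sign −
step 3: pivot -3/11 → sign −
step 4: row/col 4 already zero → sign 0
signature = (2, 2, 1)

Answer: (2, 2, 1)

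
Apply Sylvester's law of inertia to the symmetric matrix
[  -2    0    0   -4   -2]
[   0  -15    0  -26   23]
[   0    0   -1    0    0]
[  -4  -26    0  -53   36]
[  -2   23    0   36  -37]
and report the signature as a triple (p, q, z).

step 0: pivot -2 → sign −
step 1: pivot -15 → sign −
step 2: pivot -1 → sign −
step 3: pivot 1/15 → sign +
step 4: row/col 4 already zero → sign 0
signature = (1, 3, 1)

Answer: (1, 3, 1)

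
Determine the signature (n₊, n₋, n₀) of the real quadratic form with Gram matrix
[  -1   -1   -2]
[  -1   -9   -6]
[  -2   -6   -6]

step 0: pivot -1 → sign −
step 1: pivot -8 → sign −
step 2: row/col 2 already zero → sign 0
signature = (0, 2, 1)

Answer: (0, 2, 1)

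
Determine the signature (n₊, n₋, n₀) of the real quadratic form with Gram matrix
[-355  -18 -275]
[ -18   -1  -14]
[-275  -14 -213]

Answer: (1, 2, 0)

Derivation:
step 0: pivot -355 → sign −
step 1: pivot -31/355 → sign −
step 2: pivot 2/31 → sign +
signature = (1, 2, 0)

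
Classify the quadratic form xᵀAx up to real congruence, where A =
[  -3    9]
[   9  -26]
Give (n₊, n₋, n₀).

Answer: (1, 1, 0)

Derivation:
step 0: pivot -3 → sign −
step 1: pivot 1 → sign +
signature = (1, 1, 0)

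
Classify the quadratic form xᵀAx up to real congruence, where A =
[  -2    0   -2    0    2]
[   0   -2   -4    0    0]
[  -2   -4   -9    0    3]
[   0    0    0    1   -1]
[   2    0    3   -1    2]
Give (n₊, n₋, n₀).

Answer: (3, 2, 0)

Derivation:
step 0: pivot -2 → sign −
step 1: pivot -2 → sign −
step 2: pivot 1 → sign +
step 3: pivot 1 → sign +
step 4: pivot 2 → sign +
signature = (3, 2, 0)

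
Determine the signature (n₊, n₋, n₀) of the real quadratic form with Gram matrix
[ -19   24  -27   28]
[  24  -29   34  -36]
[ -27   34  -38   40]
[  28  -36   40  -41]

Answer: (2, 2, 0)

Derivation:
step 0: pivot -19 → sign −
step 1: pivot 25/19 → sign +
step 2: pivot 9/25 → sign +
step 3: pivot -1/9 → sign −
signature = (2, 2, 0)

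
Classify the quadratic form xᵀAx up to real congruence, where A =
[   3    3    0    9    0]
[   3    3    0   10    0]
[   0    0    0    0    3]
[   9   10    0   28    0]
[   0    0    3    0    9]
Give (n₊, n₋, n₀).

step 0: pivot 3 → sign +
step 1: pivot 1 → sign +
step 2: pivot -1 → sign −
step 3: pivot 9 → sign +
step 4: pivot -1 → sign −
signature = (3, 2, 0)

Answer: (3, 2, 0)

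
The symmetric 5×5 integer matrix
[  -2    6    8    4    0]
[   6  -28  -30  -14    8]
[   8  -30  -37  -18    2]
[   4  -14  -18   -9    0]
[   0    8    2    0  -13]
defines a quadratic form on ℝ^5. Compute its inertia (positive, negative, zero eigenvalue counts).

Answer: (0, 5, 0)

Derivation:
step 0: pivot -2 → sign −
step 1: pivot -10 → sign −
step 2: pivot -7/5 → sign −
step 3: pivot -1/7 → sign −
step 4: pivot -1 → sign −
signature = (0, 5, 0)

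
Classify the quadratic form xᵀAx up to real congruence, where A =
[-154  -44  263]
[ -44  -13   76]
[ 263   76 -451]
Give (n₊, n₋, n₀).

Answer: (0, 3, 0)

Derivation:
step 0: pivot -154 → sign −
step 1: pivot -3/7 → sign −
step 2: pivot -3/22 → sign −
signature = (0, 3, 0)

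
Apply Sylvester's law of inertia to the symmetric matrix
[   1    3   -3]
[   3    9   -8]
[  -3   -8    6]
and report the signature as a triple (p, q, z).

Answer: (2, 1, 0)

Derivation:
step 0: pivot 1 → sign +
step 1: pivot -3 → sign −
step 2: pivot 1/3 → sign +
signature = (2, 1, 0)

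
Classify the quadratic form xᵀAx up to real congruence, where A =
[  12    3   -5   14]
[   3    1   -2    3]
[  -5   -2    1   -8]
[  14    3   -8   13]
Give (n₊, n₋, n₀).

Answer: (2, 2, 0)

Derivation:
step 0: pivot 12 → sign +
step 1: pivot 1/4 → sign +
step 2: pivot -10/3 → sign −
step 3: pivot -3/10 → sign −
signature = (2, 2, 0)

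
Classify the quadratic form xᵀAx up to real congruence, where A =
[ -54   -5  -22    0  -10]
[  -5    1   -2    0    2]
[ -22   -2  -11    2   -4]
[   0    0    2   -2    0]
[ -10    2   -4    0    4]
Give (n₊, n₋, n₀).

step 0: pivot -54 → sign −
step 1: pivot 79/54 → sign +
step 2: pivot -161/79 → sign −
step 3: pivot -6/161 → sign −
step 4: row/col 4 already zero → sign 0
signature = (1, 3, 1)

Answer: (1, 3, 1)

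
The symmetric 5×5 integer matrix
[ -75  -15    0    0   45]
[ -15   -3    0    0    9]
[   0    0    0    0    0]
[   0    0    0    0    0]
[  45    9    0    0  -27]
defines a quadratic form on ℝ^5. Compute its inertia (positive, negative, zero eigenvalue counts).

Answer: (0, 1, 4)

Derivation:
step 0: pivot -75 → sign −
step 1: row/col 1 already zero → sign 0
step 2: row/col 2 already zero → sign 0
step 3: row/col 3 already zero → sign 0
step 4: row/col 4 already zero → sign 0
signature = (0, 1, 4)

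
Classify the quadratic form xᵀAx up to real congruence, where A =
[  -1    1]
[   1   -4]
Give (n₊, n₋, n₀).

Answer: (0, 2, 0)

Derivation:
step 0: pivot -1 → sign −
step 1: pivot -3 → sign −
signature = (0, 2, 0)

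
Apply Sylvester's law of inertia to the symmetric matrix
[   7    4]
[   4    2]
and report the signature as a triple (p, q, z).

step 0: pivot 7 → sign +
step 1: pivot -2/7 → sign −
signature = (1, 1, 0)

Answer: (1, 1, 0)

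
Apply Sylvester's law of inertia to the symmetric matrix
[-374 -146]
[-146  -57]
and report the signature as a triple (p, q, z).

Answer: (0, 2, 0)

Derivation:
step 0: pivot -374 → sign −
step 1: pivot -1/187 → sign −
signature = (0, 2, 0)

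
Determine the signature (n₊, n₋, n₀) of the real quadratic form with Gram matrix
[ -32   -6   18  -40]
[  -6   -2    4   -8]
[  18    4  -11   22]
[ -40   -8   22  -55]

step 0: pivot -32 → sign −
step 1: pivot -7/8 → sign −
step 2: pivot -3/7 → sign −
step 3: pivot -3 → sign −
signature = (0, 4, 0)

Answer: (0, 4, 0)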